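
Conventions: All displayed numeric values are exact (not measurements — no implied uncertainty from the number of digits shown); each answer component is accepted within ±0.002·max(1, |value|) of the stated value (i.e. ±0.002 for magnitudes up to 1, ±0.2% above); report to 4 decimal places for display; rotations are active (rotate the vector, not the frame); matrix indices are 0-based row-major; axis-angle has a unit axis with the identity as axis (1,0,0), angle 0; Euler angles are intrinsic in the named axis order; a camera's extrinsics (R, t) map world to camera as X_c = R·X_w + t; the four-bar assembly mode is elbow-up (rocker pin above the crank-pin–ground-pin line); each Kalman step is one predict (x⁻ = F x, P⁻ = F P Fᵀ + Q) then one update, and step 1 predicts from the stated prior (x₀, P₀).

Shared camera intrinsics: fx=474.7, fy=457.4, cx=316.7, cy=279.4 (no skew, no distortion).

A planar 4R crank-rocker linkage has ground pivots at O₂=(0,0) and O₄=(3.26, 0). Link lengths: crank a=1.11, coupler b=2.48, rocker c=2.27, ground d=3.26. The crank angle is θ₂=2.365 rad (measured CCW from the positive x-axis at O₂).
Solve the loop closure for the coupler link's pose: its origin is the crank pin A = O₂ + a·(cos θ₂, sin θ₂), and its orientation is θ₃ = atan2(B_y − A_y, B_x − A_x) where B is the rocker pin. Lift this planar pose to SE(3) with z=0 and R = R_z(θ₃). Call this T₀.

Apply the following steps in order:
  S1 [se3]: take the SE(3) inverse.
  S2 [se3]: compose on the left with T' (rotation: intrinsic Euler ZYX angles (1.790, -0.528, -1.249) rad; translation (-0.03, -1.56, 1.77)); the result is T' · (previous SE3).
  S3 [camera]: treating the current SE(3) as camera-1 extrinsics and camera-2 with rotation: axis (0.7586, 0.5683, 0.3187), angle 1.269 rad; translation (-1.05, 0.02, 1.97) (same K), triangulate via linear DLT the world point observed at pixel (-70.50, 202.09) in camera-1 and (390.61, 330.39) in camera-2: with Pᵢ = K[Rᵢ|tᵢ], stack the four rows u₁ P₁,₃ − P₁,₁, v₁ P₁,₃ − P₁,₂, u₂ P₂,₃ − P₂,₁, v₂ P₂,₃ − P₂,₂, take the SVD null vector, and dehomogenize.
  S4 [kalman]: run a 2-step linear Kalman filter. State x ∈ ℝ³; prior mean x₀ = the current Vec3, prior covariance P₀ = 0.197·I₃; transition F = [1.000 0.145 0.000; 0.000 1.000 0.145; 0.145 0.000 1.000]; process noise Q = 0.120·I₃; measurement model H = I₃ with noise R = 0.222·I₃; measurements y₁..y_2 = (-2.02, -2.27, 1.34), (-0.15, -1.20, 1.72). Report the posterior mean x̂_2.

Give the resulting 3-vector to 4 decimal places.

result = (-0.5426, -0.7614, 1.4912)

source (fourbar_fk): coupler pose = R=[0.9541 -0.2994 0.0000; 0.2994 0.9541 0.0000; 0.0000 0.0000 1.0000], t=(-0.7918, 0.7779, 0.0000)
after S1 (invert_se3): R=[0.9541 0.2994 0.0000; -0.2994 0.9541 0.0000; 0.0000 0.0000 1.0000], t=(0.5225, -0.9793, 0.0000)
after S2 (compose_se3): R=[-0.0557 -0.4499 -0.8913; 0.6854 0.6319 -0.3618; 0.7261 -0.6310 0.2732], t=(0.2760, -1.5089, 2.8358)
after S3 (triangulate): (0.6845, 1.9091, 1.6674)
after S4 (kf_track): (-0.5426, -0.7614, 1.4912)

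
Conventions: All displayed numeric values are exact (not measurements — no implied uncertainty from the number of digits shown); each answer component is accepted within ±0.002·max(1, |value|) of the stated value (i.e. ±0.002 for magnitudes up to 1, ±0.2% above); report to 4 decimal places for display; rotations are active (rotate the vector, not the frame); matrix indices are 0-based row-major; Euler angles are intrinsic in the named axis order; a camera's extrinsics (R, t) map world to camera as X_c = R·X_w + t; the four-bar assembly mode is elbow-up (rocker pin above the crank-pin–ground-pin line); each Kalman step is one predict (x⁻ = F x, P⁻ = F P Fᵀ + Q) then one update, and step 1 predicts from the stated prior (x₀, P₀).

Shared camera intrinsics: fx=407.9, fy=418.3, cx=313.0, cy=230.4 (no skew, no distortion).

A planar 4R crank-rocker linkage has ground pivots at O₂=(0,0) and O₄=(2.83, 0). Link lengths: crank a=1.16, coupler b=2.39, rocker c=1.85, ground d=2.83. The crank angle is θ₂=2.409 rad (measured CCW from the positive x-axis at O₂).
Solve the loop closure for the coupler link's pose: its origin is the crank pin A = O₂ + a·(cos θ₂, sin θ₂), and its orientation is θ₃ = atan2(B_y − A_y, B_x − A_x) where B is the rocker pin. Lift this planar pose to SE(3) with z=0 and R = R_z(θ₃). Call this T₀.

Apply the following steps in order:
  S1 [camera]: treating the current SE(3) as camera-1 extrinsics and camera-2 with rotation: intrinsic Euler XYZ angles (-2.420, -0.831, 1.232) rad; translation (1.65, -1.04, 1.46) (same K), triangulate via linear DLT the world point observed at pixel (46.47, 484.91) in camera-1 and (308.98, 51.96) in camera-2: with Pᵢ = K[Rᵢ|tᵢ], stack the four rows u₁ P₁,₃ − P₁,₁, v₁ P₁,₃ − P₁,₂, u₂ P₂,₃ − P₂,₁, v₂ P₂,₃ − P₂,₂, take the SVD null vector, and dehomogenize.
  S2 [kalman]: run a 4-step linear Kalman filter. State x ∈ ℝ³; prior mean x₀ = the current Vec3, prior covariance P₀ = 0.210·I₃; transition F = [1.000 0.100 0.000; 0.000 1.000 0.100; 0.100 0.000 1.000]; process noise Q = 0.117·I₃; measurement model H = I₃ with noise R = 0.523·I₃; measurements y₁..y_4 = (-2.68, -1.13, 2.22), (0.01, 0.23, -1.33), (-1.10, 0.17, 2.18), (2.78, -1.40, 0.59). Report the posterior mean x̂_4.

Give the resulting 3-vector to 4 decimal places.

source (fourbar_fk): coupler pose = R=[0.9791 -0.2036 0.0000; 0.2036 0.9791 0.0000; 0.0000 0.0000 1.0000], t=(-0.8624, 0.7758, 0.0000)
after S1 (triangulate): (-0.2560, 0.3961, 1.8268)
after S2 (kf_track): (0.4672, -0.2610, 0.9345)

result = (0.4672, -0.2610, 0.9345)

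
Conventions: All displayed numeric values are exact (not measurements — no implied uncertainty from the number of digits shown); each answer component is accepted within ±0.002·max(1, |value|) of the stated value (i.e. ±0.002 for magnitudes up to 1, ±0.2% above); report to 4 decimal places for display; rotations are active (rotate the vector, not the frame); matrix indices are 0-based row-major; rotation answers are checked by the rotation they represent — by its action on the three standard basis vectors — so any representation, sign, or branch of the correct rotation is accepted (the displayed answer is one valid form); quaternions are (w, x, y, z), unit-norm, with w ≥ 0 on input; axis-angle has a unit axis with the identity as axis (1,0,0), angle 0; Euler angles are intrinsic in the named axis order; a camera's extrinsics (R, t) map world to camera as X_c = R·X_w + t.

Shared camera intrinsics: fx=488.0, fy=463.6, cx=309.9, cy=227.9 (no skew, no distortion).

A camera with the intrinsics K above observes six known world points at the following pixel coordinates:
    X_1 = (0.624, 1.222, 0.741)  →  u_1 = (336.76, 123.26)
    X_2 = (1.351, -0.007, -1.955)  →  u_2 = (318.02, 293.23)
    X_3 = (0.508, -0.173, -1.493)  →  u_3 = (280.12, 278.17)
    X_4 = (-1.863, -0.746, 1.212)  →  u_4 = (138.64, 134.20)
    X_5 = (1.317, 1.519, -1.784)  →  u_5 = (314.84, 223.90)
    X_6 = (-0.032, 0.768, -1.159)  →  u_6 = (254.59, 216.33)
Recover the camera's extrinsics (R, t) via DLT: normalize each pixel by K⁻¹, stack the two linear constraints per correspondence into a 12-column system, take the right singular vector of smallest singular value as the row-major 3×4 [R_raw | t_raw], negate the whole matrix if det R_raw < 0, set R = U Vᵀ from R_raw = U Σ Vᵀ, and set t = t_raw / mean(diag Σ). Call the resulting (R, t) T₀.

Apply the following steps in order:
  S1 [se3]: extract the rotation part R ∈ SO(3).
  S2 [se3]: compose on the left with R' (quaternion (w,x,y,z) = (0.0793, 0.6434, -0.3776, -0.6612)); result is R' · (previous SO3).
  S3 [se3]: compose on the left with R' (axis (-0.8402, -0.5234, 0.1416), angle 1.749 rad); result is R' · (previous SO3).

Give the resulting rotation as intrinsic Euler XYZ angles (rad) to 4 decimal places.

rotation (euler_xyz) = (-0.1892, 1.1147, -1.8627)

source (pnp_recover): camera pose = R=[0.9289 -0.0506 0.3670; 0.2092 -0.7459 -0.6323; 0.3057 0.6641 -0.6823], t=(-0.4001, -0.3501, 6.5916)
after S1 (rot_of_se3): [0.9289 -0.0506 0.3670; 0.2092 -0.7459 -0.6323; 0.3057 0.6641 -0.6823]
after S2 (compose_so3): [-0.5063 -0.3125 0.8037; -0.5742 0.8175 -0.0438; -0.6434 -0.4837 -0.5934]
after S3 (compose_so3): [-0.1268 0.4219 0.8978; -0.8920 -0.4443 0.0829; 0.4339 -0.7903 0.4326]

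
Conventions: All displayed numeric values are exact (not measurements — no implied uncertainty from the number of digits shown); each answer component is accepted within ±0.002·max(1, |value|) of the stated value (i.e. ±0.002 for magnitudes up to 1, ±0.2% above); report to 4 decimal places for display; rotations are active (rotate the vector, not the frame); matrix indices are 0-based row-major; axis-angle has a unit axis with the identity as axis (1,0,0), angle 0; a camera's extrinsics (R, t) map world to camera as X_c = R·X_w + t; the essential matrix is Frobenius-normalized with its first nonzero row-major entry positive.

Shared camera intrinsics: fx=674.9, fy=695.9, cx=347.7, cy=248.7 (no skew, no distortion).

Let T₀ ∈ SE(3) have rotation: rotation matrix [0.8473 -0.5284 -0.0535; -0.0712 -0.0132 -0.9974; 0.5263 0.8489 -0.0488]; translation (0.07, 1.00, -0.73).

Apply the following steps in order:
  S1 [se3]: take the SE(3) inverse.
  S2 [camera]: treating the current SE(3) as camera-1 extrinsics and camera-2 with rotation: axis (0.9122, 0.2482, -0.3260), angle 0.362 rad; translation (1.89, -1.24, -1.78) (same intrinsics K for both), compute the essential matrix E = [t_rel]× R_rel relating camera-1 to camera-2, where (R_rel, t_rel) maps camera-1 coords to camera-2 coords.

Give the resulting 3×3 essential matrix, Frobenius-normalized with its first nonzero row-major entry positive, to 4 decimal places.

after S1 (invert_se3): R=[0.8473 -0.0712 0.5263; -0.5284 -0.0132 0.8489; -0.0535 -0.9974 -0.0488], t=(0.3961, 0.6699, 0.9655)
after S2 (essential): [0.1732 0.1360 0.4644; 0.6300 0.1744 -0.2690; 0.1438 0.1231 0.4475]

matrix = [0.1732 0.1360 0.4644; 0.6300 0.1744 -0.2690; 0.1438 0.1231 0.4475]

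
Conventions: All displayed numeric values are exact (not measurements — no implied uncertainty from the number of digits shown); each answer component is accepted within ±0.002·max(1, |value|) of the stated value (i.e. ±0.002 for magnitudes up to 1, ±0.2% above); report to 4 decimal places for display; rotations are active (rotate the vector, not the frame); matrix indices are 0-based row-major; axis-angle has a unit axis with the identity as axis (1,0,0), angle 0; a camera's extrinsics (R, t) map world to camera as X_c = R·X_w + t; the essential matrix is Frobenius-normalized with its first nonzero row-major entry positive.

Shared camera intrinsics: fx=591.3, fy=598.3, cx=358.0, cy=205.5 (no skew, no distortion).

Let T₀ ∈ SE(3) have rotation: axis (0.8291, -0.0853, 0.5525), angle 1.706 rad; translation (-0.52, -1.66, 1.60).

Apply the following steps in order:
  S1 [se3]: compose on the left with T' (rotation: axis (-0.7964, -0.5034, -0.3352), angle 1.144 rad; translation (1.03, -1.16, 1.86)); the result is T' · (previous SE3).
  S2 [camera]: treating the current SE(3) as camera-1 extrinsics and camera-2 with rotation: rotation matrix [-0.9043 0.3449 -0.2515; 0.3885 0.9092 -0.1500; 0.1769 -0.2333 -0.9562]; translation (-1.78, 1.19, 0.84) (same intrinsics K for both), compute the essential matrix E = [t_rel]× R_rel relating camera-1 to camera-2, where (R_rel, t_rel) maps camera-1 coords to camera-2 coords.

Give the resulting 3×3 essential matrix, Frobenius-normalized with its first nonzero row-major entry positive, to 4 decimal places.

after S1 (compose_se3): R=[0.5769 -0.7933 -0.1945; 0.7154 0.6057 -0.3483; 0.3941 0.0618 0.9170], t=(-0.7579, -0.7390, 3.3473)
after S2 (essential): [0.4072 -0.5258 -0.2117; -0.4455 -0.1982 -0.4718; 0.2019 -0.0304 0.1045]

matrix = [0.4072 -0.5258 -0.2117; -0.4455 -0.1982 -0.4718; 0.2019 -0.0304 0.1045]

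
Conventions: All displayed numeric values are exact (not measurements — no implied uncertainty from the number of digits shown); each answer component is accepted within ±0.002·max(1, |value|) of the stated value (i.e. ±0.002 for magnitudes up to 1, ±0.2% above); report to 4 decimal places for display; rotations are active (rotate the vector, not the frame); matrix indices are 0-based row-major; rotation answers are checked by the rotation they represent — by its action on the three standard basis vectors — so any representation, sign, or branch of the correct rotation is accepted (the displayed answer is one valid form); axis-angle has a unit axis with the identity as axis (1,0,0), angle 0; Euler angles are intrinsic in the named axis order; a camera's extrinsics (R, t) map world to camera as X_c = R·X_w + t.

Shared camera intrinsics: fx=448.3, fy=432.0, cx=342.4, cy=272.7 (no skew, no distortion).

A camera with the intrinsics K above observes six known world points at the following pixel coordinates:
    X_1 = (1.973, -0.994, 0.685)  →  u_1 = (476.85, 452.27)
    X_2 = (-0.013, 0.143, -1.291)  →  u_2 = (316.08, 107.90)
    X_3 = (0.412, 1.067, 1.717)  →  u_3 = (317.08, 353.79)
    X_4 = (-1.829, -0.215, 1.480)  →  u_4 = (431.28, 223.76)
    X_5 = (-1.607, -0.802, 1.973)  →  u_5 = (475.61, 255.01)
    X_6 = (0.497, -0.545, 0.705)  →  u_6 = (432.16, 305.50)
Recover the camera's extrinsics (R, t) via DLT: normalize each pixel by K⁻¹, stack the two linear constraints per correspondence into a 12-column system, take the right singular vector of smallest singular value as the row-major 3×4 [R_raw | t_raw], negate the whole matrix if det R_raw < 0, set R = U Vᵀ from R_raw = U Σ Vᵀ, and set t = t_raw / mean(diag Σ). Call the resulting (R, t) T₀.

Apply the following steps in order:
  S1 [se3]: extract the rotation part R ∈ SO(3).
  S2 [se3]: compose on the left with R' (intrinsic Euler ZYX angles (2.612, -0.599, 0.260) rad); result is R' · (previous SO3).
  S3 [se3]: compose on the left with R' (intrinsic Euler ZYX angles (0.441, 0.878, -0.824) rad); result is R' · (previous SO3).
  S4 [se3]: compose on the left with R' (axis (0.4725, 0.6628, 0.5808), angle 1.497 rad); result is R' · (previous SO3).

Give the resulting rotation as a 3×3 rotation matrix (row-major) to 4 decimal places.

rotation (matrix) = ((0.7478, -0.2341, 0.6212), (-0.3040, 0.7111, 0.6340), (-0.5902, -0.6630, 0.4606))

source (pnp_recover): camera pose = R=[-0.2208 -0.9333 0.2834; 0.7059 0.0476 0.7068; -0.6731 0.3561 0.6482], t=(0.2800, -0.4898, 4.4596)
after S1 (rot_of_se3): [-0.2208 -0.9333 0.2834; 0.7059 0.0476 0.7068; -0.6731 0.3561 0.6482]
after S2 (compose_so3): [-0.5028 0.8616 -0.0696; -0.6966 -0.4516 -0.5576; -0.5118 -0.2319 0.8272]
after S3 (compose_so3): [0.1856 0.8222 0.5381; -0.8510 -0.1393 0.5064; 0.4914 -0.5519 0.6738]
after S4 (compose_so3): [0.7478 -0.2341 0.6212; -0.3040 0.7111 0.6340; -0.5902 -0.6630 0.4606]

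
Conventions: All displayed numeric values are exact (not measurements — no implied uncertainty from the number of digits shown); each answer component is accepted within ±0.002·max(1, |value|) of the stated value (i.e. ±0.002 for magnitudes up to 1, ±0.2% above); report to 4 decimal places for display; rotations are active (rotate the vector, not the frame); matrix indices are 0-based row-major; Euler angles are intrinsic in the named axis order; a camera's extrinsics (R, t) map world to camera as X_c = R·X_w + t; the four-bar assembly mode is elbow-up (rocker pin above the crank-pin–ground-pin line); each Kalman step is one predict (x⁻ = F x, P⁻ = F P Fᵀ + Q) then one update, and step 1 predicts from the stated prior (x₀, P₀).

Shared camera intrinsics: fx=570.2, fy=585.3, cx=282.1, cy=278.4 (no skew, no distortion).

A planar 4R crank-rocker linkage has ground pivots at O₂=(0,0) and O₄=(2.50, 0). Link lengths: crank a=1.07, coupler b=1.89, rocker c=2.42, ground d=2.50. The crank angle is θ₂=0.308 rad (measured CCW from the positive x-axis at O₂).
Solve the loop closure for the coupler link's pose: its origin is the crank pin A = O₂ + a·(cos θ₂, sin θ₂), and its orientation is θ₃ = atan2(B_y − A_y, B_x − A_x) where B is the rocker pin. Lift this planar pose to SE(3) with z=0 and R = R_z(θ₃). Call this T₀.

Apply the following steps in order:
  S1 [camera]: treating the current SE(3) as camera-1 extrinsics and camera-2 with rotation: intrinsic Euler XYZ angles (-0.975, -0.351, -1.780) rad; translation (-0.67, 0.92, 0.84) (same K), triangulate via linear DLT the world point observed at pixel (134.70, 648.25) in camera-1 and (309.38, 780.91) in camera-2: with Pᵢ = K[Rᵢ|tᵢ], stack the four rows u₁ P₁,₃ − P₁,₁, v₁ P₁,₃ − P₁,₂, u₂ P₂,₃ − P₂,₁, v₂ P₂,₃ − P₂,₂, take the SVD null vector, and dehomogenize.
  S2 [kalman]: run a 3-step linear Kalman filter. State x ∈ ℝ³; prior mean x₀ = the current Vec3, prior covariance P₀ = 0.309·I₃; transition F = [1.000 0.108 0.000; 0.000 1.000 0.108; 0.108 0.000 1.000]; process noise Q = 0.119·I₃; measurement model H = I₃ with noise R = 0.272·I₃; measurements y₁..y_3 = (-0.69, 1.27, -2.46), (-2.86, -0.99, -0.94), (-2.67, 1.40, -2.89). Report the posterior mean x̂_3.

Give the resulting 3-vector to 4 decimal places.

source (fourbar_fk): coupler pose = R=[0.2161 -0.9764 0.0000; 0.9764 0.2161 0.0000; 0.0000 0.0000 1.0000], t=(1.0196, 0.3244, 0.0000)
after S1 (triangulate): (0.4013, 1.5760, 1.6725)
after S2 (kf_track): (-2.1129, 0.6023, -2.0124)

result = (-2.1129, 0.6023, -2.0124)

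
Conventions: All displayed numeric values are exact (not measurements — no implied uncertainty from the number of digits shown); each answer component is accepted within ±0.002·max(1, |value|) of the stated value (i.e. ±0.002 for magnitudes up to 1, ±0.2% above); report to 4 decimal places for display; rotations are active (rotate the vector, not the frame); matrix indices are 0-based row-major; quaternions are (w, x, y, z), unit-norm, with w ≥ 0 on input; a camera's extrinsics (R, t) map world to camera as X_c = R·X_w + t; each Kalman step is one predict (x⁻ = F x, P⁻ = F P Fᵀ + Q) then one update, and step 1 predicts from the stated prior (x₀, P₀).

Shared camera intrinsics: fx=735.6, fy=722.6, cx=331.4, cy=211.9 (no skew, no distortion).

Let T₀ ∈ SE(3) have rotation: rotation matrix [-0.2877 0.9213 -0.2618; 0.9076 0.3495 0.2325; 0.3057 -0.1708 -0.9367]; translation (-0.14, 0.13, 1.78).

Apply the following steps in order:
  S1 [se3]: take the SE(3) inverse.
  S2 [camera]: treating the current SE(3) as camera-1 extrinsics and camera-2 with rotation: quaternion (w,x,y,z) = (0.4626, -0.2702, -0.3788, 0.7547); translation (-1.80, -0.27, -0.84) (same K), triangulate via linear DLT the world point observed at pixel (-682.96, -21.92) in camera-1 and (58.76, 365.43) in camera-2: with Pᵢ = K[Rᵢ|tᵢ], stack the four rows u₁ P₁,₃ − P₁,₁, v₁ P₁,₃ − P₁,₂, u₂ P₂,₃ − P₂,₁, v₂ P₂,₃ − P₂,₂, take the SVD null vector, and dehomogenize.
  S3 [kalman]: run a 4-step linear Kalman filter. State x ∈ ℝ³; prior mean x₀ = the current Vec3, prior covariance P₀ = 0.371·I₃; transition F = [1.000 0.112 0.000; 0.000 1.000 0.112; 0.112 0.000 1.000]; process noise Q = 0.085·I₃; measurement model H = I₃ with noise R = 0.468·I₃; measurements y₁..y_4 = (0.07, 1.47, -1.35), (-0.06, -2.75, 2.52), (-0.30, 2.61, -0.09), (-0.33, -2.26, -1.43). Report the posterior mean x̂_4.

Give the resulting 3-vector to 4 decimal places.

after S1 (invert_se3): R=[-0.2877 0.9076 0.3057; 0.9212 0.3495 -0.1708; -0.2618 0.2325 -0.9367], t=(-0.7024, 0.3875, 1.6004)
after S2 (triangulate): (-0.4420, -1.9647, -0.6307)
after S3 (kf_track): (-0.3559, -0.7151, -0.4003)

result = (-0.3559, -0.7151, -0.4003)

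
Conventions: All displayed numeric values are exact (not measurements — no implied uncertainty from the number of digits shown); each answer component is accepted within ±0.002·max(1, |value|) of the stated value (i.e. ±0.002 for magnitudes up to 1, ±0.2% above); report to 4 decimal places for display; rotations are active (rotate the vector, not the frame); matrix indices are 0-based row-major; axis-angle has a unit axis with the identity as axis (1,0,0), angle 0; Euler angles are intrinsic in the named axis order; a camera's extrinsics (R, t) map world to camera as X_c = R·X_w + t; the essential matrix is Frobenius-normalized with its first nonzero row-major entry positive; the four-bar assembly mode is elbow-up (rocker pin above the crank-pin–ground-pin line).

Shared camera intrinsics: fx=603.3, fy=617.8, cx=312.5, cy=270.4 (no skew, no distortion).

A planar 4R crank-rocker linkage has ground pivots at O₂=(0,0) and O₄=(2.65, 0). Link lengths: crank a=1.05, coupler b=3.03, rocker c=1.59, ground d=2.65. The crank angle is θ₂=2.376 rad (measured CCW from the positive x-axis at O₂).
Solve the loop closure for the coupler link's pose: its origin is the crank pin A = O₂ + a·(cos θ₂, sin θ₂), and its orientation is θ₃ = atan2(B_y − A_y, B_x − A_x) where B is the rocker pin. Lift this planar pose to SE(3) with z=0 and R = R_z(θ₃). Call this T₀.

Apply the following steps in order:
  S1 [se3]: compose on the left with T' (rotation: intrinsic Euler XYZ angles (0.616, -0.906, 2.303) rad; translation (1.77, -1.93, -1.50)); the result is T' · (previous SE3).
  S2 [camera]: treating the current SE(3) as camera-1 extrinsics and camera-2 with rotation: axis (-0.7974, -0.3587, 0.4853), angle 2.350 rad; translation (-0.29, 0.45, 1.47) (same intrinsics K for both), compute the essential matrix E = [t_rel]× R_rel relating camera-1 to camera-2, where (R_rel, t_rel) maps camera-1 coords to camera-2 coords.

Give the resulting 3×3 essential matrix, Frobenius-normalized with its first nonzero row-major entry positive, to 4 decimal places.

matrix = [0.6044 -0.1415 0.3096; 0.2415 0.1914 -0.1054; -0.2321 -0.4727 0.3681]

source (fourbar_fk): coupler pose = R=[0.9656 -0.2600 0.0000; 0.2600 0.9656 0.0000; 0.0000 0.0000 1.0000], t=(-0.7570, 0.7276, 0.0000)
after S1 (compose_se3): R=[-0.5175 -0.3358 -0.7870; 0.8257 -0.4372 -0.3564; -0.2244 -0.8343 0.5035], t=(1.7484, -2.7706, -2.1288)
after S2 (essential): [0.6044 -0.1415 0.3096; 0.2415 0.1914 -0.1054; -0.2321 -0.4727 0.3681]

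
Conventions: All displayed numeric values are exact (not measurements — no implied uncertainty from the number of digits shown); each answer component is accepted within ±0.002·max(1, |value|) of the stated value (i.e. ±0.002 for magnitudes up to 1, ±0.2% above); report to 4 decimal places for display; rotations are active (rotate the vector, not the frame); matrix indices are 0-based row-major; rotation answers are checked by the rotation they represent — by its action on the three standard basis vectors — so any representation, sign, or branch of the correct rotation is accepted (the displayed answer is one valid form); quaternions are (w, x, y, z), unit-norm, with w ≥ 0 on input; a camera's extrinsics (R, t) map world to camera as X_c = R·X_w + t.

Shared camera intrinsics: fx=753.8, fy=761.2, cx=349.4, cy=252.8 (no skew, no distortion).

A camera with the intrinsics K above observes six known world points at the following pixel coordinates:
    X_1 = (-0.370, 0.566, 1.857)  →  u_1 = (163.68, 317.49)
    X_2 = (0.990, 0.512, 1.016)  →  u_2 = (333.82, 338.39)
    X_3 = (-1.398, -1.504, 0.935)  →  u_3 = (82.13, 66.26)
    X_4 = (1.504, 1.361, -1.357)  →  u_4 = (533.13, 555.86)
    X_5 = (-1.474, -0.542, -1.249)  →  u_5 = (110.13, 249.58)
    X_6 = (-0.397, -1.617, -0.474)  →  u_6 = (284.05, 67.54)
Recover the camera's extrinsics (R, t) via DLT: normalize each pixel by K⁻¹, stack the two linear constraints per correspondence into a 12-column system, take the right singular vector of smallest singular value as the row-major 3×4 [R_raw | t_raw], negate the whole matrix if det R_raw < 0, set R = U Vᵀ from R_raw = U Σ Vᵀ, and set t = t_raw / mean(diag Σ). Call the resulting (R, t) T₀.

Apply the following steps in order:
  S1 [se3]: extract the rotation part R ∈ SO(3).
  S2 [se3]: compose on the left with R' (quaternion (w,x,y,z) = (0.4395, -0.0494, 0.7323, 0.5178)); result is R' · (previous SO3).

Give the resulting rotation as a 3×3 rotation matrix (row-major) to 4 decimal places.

source (pnp_recover): camera pose = R=[0.8828 -0.1369 -0.4494; 0.0628 0.9824 -0.1758; 0.4656 0.1270 0.8759], t=(-0.4900, 0.3900, 5.4900)
after S1 (rot_of_se3): [0.8828 -0.1369 -0.4494; 0.0628 0.9824 -0.1758; 0.4656 0.1270 0.8759]
after S2 (compose_so3): [-0.2947 -0.3597 0.8853; 0.7400 0.5002 0.4496; -0.6046 0.7877 0.1188]

rotation (matrix) = ((-0.2947, -0.3597, 0.8853), (0.7400, 0.5002, 0.4496), (-0.6046, 0.7877, 0.1188))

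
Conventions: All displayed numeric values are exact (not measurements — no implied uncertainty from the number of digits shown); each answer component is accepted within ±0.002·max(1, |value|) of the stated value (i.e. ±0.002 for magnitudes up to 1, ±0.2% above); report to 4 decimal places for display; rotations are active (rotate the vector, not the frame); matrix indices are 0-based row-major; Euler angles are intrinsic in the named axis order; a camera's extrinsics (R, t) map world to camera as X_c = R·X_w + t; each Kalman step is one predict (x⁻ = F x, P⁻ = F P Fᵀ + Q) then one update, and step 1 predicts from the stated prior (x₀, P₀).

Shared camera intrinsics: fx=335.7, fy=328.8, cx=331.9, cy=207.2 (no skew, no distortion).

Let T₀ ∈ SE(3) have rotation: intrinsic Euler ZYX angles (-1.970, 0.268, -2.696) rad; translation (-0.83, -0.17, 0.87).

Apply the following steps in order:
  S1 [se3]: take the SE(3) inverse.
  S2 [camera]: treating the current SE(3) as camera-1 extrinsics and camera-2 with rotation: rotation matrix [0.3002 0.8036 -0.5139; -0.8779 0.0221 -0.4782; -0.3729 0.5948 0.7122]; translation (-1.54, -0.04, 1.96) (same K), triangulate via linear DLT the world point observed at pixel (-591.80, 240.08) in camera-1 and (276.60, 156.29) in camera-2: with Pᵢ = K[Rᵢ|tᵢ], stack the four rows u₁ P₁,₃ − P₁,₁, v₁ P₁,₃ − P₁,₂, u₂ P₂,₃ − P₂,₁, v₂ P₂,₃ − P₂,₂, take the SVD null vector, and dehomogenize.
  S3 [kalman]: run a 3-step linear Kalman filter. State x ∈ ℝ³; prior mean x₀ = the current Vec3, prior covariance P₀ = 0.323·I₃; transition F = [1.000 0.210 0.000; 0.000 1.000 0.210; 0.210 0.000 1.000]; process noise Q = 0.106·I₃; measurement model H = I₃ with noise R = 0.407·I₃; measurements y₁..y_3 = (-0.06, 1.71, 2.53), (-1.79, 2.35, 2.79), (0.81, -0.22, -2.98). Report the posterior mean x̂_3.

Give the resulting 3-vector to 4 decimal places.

after S1 (invert_se3): R=[-0.3748 -0.8885 -0.2648; -0.7870 0.4559 -0.4156; 0.4900 0.0526 -0.8701], t=(-0.2318, -0.2142, 1.1727)
after S2 (triangulate): (0.1888, 1.6259, 0.7407)
after S3 (kf_track): (0.0352, 1.2338, -0.1644)

result = (0.0352, 1.2338, -0.1644)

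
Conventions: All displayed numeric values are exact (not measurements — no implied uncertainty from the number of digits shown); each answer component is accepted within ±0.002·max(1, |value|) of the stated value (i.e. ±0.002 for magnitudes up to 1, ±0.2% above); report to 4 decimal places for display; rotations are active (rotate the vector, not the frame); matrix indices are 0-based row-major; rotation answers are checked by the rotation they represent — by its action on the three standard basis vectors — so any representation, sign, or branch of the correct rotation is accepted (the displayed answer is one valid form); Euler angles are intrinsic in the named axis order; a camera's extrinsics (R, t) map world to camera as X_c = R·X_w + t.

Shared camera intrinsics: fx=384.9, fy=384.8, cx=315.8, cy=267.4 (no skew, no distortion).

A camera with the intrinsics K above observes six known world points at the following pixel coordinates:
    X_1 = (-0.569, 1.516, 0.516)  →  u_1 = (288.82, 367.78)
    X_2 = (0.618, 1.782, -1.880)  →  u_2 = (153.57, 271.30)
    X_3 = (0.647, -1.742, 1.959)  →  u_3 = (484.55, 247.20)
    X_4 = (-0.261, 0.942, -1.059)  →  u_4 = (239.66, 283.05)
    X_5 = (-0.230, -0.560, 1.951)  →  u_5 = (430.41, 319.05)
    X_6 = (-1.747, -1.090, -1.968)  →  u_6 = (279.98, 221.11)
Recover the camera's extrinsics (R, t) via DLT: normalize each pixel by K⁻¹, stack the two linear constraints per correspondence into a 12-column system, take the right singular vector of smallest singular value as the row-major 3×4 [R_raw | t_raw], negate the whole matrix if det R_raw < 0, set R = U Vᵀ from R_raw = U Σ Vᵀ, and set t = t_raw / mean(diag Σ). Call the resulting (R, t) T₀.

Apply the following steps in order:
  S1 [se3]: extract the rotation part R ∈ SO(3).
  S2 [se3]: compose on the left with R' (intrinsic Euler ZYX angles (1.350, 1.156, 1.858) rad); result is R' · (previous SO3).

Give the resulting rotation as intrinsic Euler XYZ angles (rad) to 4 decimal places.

rotation (euler_xyz) = (-2.0741, 0.1231, 3.1342)

source (pnp_recover): camera pose = R=[0.0134 -0.6120 0.7908; -0.4078 0.7187 0.5631; -0.9130 -0.3300 -0.2399], t=(0.0699, 0.0900, 6.6293)
after S1 (rot_of_se3): [0.0134 -0.6120 0.7908; -0.4078 0.7187 0.5631; -0.9130 -0.3300 -0.2399]
after S2 (compose_so3): [-0.9924 -0.0073 0.1228; 0.1040 0.4831 0.8694; -0.0657 0.8755 -0.4787]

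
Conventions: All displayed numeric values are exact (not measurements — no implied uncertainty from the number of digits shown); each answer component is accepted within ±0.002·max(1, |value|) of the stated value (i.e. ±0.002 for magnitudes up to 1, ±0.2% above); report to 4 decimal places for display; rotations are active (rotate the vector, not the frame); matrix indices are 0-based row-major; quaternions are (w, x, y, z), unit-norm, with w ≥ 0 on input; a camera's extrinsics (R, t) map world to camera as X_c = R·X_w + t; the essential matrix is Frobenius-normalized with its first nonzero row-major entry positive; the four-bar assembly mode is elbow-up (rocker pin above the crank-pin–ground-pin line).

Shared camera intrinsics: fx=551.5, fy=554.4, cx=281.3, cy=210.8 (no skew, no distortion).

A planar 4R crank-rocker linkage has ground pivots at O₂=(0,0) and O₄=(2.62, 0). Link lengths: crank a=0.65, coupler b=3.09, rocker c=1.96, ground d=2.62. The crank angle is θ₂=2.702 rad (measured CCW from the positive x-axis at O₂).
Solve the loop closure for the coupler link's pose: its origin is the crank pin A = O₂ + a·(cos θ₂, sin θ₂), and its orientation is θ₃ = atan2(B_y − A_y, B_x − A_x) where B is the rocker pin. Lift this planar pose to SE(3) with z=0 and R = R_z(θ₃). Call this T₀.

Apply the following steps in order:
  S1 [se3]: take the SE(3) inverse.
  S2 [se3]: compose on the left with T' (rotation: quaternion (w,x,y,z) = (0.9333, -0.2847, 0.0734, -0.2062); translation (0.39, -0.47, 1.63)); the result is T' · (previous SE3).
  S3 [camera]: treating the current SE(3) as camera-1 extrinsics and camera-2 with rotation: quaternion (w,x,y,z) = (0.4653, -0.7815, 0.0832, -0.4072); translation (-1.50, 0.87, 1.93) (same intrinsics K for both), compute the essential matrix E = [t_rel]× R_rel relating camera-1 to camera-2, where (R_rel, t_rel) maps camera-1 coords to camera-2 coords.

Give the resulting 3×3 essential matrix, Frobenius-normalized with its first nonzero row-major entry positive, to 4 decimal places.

source (fourbar_fk): coupler pose = R=[0.8555 -0.5179 0.0000; 0.5179 0.8555 0.0000; 0.0000 0.0000 1.0000], t=(-0.5882, 0.2766, 0.0000)
after S1 (invert_se3): R=[0.8555 0.5179 0.0000; -0.5179 0.8555 0.0000; 0.0000 0.0000 1.0000], t=(0.3599, -0.5413, 0.0000)
after S2 (compose_se3): R=[0.5958 0.7618 0.2544; -0.7549 0.4231 0.5011; 0.2741 -0.4906 0.8271], t=(0.5297, -1.0311, 1.9270)
after S3 (essential): [0.0386 -0.1234 -0.0513; -0.1425 -0.6111 0.3166; 0.3271 -0.3309 -0.5197]

matrix = [0.0386 -0.1234 -0.0513; -0.1425 -0.6111 0.3166; 0.3271 -0.3309 -0.5197]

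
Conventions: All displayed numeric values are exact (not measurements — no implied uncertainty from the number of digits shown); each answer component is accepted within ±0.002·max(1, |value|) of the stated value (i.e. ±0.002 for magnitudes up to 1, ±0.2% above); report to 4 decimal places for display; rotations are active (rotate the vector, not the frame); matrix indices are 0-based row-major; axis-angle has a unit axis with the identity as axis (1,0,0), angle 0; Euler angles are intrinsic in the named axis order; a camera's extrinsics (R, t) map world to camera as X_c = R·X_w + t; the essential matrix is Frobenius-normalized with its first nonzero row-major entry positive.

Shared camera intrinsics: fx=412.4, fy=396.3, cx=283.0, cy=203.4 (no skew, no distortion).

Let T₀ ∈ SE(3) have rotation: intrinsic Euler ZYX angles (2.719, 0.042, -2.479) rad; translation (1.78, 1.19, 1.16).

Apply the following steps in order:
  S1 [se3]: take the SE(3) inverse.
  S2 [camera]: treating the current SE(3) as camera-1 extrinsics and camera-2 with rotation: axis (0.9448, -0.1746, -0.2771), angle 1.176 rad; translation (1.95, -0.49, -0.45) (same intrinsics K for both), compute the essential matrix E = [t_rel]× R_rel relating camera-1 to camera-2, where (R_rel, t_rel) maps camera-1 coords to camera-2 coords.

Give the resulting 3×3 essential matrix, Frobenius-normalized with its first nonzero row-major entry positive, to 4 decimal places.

matrix = [0.2080 0.2453 -0.1465; 0.3710 0.1017 -0.5173; -0.0974 -0.5996 -0.3008]

after S1 (invert_se3): R=[-0.9112 0.4098 -0.0420; 0.3469 0.7085 -0.6146; -0.2221 -0.5746 -0.7877], t=(1.1831, -0.7476, 1.9929)
after S2 (essential): [0.2080 0.2453 -0.1465; 0.3710 0.1017 -0.5173; -0.0974 -0.5996 -0.3008]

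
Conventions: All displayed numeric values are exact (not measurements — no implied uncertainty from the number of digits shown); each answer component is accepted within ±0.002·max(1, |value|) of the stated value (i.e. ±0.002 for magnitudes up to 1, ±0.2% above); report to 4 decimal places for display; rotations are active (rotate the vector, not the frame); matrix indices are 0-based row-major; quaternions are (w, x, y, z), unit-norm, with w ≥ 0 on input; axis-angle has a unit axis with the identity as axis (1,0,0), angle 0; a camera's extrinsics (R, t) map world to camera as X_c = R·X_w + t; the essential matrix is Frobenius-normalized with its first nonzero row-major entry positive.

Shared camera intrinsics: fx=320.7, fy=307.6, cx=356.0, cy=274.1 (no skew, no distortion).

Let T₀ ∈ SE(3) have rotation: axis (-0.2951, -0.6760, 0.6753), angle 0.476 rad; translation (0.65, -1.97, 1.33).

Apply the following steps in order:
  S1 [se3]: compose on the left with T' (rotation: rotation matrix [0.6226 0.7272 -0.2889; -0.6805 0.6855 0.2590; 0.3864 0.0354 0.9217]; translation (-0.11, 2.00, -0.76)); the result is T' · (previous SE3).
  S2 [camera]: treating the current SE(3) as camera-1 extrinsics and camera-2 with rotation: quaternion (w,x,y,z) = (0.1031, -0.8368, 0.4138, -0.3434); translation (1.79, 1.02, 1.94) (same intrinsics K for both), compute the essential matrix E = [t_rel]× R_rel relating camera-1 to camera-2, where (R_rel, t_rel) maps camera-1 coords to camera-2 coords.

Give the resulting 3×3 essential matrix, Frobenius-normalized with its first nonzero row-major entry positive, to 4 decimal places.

after S1 (compose_se3): R=[0.7175 0.5582 -0.4167; -0.3096 0.7914 0.5271; 0.6240 -0.2492 0.7407], t=(-1.5222, 0.5517, 0.6473)
after S2 (essential): [0.5967 0.1915 0.2682; -0.2938 -0.0168 0.6421; -0.1503 -0.0521 -0.1059]

matrix = [0.5967 0.1915 0.2682; -0.2938 -0.0168 0.6421; -0.1503 -0.0521 -0.1059]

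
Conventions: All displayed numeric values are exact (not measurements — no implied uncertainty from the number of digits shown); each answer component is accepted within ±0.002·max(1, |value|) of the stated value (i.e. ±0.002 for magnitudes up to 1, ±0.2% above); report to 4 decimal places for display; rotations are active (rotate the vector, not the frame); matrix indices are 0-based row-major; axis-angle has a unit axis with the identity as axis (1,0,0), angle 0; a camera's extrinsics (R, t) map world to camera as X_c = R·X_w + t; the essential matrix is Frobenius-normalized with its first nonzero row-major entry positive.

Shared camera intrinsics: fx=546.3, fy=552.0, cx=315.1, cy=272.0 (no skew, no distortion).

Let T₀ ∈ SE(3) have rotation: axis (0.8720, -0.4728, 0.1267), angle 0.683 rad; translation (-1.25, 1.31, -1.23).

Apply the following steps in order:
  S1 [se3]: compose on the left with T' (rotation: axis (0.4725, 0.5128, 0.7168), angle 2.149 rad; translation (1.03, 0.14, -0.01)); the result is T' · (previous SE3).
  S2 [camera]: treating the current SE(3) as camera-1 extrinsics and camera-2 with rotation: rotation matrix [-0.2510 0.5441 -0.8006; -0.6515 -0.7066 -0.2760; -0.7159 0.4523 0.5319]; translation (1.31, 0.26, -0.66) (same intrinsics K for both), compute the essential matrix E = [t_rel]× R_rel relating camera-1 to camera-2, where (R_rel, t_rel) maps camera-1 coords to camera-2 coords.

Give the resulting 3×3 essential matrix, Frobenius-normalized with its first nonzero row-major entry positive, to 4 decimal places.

after S1 (compose_se3): R=[0.1204 0.3602 0.9251; 0.9802 -0.1909 -0.0533; 0.1574 0.9131 -0.3761], t=(-0.1863, -1.4745, 0.8300)
after S2 (essential): [0.4229 0.3337 0.4557; -0.3793 -0.2544 0.5397; 0.0351 0.0268 0.0192]

matrix = [0.4229 0.3337 0.4557; -0.3793 -0.2544 0.5397; 0.0351 0.0268 0.0192]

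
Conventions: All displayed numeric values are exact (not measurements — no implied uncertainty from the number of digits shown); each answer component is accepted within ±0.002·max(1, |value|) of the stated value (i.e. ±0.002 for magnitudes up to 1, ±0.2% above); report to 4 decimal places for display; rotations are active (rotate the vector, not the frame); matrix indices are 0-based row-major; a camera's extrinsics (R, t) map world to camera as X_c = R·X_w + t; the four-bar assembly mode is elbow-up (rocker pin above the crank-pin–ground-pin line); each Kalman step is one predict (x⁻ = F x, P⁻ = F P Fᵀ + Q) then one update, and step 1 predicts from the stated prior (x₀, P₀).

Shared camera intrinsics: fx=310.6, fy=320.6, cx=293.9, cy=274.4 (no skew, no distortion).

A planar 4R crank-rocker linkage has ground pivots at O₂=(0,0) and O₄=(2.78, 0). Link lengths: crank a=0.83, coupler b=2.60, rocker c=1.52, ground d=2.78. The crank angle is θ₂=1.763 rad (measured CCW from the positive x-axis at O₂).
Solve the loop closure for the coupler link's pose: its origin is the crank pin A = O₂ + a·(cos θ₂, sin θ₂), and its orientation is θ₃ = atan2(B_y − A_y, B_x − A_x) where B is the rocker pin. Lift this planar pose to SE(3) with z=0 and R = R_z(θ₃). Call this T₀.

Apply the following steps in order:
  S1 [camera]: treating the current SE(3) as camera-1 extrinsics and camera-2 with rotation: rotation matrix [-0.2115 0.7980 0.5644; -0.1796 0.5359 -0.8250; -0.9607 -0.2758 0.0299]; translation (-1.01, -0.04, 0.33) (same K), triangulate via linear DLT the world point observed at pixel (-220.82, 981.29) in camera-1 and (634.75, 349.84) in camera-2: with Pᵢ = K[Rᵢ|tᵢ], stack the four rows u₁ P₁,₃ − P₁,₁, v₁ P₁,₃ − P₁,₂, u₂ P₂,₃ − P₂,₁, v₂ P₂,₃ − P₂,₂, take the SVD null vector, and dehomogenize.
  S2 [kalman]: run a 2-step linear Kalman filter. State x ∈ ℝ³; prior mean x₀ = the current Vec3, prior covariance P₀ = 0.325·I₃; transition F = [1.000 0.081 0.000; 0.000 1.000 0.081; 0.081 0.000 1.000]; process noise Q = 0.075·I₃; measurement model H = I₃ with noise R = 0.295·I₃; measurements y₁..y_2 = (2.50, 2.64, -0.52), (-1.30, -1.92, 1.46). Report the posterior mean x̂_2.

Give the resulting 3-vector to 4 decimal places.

source (fourbar_fk): coupler pose = R=[0.9686 -0.2485 0.0000; 0.2485 0.9686 0.0000; 0.0000 0.0000 1.0000], t=(-0.1585, 0.8147, 0.0000)
after S1 (triangulate): (-1.0547, 1.5949, 0.9513)
after S2 (kf_track): (0.0235, 0.3447, 0.6608)

result = (0.0235, 0.3447, 0.6608)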